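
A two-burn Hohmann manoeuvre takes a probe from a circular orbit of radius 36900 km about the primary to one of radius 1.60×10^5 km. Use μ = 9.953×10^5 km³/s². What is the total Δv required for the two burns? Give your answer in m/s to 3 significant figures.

The Hohmann ellipse has a_t = (r₁ + r₂)/2 = 98450 km.
At r₁ the circular-orbit speed is v₁ = √(μ/r₁) = 5.19354 km/s.
On the transfer ellipse at r₁, vis-viva equation gives v_p = √[μ(2/r₁ − 1/a_t)] = 6.62088 km/s.
First burn Δv₁ = |v_p − v₁| = 1.42734 km/s.
Circular speed at r₂: v₂ = √(μ/r₂) = 2.494118 km/s.
Transfer-orbit speed at r₂: v_a = √[μ(2/r₂ − 1/a_t)] = 1.526941 km/s.
Second burn Δv₂ = |v₂ − v_a| = 0.967177 km/s.
Total Δv = Δv₁ + Δv₂ = 2.395 km/s.

Δv = 2390 m/s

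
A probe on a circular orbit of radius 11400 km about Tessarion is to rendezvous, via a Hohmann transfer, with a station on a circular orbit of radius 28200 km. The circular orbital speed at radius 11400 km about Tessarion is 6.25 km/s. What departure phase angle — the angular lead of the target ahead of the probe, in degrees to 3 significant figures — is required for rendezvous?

From the circular-orbit relation v² = μ/r at r = 11400 km: μ = v²r = (6.25)² × 11400 = 4.45312×10^5 km³/s².
Semi-major axis of the transfer orbit: a_t = (11400 + 28200)/2 = 19800 km.
Transfer time t = π√(a_t³/μ) = 13116 s.
Target angular speed ω₂ = √(μ/r₂³) = 1.4092×10^-4 rad/s.
Angle swept by the target during transfer: ω₂·t = 1.848 rad = 105.9°.
The probe traverses 180° on the transfer ellipse, so the target must lead by 180° − 105.9° = 74.1°.

φ = 74.1°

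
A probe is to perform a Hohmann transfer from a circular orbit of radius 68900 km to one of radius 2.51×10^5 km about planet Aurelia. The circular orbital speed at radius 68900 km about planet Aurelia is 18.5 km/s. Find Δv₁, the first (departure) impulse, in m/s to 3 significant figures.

From the circular-orbit relation v² = μ/r at r = 68900 km: μ = v²r = (18.5)² × 68900 = 2.35810×10^7 km³/s².
The Hohmann ellipse has a_t = (r₁ + r₂)/2 = 1.5995×10^5 km.
On the circular orbit at r = 68900 km, v_c = √(μ/r) = 18.500 km/s.
Vis-viva on the transfer ellipse at r = 68900 km gives v_t = √[μ(2/r − 1/a_t)] = 23.175 km/s.
Δv₁ = |v_t − v_c| = |23.175 − 18.500| = 4.675 km/s.

Δv₁ = 4670 m/s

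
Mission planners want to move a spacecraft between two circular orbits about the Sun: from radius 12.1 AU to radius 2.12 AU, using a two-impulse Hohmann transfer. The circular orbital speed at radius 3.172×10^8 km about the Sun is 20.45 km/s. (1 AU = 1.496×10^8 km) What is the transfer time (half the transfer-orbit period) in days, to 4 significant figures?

t = 3463 days

From the circular-orbit relation v² = μ/r at r = 3.172×10^8 km: μ = v²r = (20.45)² × 3.172×10^8 = 1.32654×10^11 km³/s².
In km: r₁ = 12.1 × 1.496×10^8 = 1.81016×10^9 km; r₂ = 2.12 × 1.496×10^8 = 3.17152×10^8 km.
The Hohmann ellipse has a_t = (r₁ + r₂)/2 = 1.063656×10^9 km.
Transfer time t = π√(a_t³/μ) = π√((1.063656×10^9)³ / 1.32654×10^11) = 2.992×10^8 s.
Converting: 2.992×10^8 s ÷ 86400 s/day = 3463 days.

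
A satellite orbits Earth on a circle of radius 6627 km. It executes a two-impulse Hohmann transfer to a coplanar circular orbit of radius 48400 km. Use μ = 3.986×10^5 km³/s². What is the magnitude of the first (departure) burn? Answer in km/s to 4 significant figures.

Δv₁ = 2.531 km/s

The Hohmann ellipse has a_t = (r₁ + r₂)/2 = 27513.5 km.
On the circular orbit at r = 6627 km, v_c = √(μ/r) = 7.75551 km/s.
Vis-viva on the transfer ellipse at r = 6627 km gives v_t = √[μ(2/r − 1/a_t)] = 10.2863 km/s.
Δv₁ = |v_t − v_c| = |10.2863 − 7.75551| = 2.531 km/s.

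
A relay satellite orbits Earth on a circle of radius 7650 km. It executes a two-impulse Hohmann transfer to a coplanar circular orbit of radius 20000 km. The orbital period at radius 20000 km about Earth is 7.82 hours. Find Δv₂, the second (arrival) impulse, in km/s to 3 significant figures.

From Kepler's third law T² = 4π²r³/μ at r = 20000 km, T = 7.82 hours = 7.82 × 3600 s = 28152 s: μ = 4π²r³/T² = 3.98503×10^5 km³/s².
Semi-major axis of the transfer orbit: a_t = (7650 + 20000)/2 = 13825 km.
Circular speed at r = 20000 km: v_c = √(μ/r) = 4.4638 km/s.
Transfer-orbit speed at the same r (vis-viva, a = a_t): v_t = √[μ(2/r − 1/a_t)] = 3.3205 km/s.
Δv₂ = |v_t − v_c| = |3.3205 − 4.4638| = 1.143 km/s.

Δv₂ = 1.14 km/s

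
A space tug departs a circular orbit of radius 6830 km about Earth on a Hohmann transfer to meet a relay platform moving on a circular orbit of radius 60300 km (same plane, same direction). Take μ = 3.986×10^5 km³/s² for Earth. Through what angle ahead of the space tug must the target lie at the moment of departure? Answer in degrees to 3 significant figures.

φ = 105°

The Hohmann ellipse has a_t = (r₁ + r₂)/2 = 33565 km.
The half-period of the transfer ellipse is t = π√(a_t³/μ) = 30599 s.
Target angular speed ω₂ = √(μ/r₂³) = 4.2638×10^-5 rad/s.
Angle swept by the target during transfer: ω₂·t = 1.3047 rad = 74.75°.
Arrival is 180° from departure on the ellipse, so φ = 180° − 74.75° = 105°.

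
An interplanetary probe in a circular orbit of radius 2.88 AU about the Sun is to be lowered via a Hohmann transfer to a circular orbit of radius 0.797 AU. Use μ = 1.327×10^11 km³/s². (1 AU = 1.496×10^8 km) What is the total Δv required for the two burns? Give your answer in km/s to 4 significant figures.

In km: r₁ = 2.88 × 1.496×10^8 = 4.30848×10^8 km; r₂ = 0.797 × 1.496×10^8 = 1.192312×10^8 km.
Transfer-ellipse semi-major axis a_t = (r₁ + r₂)/2 = (4.30848×10^8 + 1.192312×10^8)/2 = 2.750396×10^8 km.
Circular speed at r₁: v₁ = √(μ/r₁) = √(1.327×10^11/4.30848×10^8) = 17.550 km/s.
Transfer-orbit speed at r₁ (vis-viva equation): v_a = √[μ(2/r₁ − 1/a_t)] = 11.555 km/s.
First burn Δv₁ = |v_a − v₁| = 5.995 km/s.
At r₂, v₂ = √(μ/r₂) = 33.361 km/s.
Transfer-orbit speed at r₂: v_p = √[μ(2/r₂ − 1/a_t)] = 41.755 km/s.
Second burn Δv₂ = |v₂ − v_p| = 8.394 km/s.
Δv = Δv₁ + Δv₂ = 5.995 + 8.394 = 14.39 km/s.

Δv = 14.39 km/s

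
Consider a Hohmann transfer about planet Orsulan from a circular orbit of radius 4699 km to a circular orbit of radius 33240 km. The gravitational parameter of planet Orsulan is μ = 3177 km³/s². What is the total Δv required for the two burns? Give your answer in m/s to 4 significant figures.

Transfer-ellipse semi-major axis a_t = (r₁ + r₂)/2 = (4699 + 33240)/2 = 18969.5 km.
At r₁ the circular-orbit speed is v₁ = √(μ/r₁) = 0.822254 km/s.
Transfer-orbit speed at r₁ (vis-viva): v_p = √[μ(2/r₁ − 1/a_t)] = 1.08845 km/s.
First burn Δv₁ = |v_p − v₁| = 0.2662 km/s.
At r₂, v₂ = √(μ/r₂) = 0.3092 km/s.
Transfer-orbit speed at r₂: v_a = √[μ(2/r₂ − 1/a_t)] = 0.1539 km/s.
Second burn Δv₂ = |v₂ − v_a| = 0.1553 km/s.
Δv = Δv₁ + Δv₂ = 0.2662 + 0.1553 = 0.4215 km/s.

Δv = 421.5 m/s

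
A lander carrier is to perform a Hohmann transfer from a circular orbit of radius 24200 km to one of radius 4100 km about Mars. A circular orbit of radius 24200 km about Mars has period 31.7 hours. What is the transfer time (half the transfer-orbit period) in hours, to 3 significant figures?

t = 7.09 hours

From Kepler's third law T² = 4π²r³/μ at r = 24200 km, T = 31.7 hours = 31.7 × 3600 s = 1.1412×10^5 s: μ = 4π²r³/T² = 42961.8 km³/s².
The Hohmann ellipse has a_t = (r₁ + r₂)/2 = 14150 km.
Half the transfer-orbit period gives t = π√(a_t³/μ) = 25510 s.
Converting: 25510 s ÷ 3600 s/hour = 7.09 hours.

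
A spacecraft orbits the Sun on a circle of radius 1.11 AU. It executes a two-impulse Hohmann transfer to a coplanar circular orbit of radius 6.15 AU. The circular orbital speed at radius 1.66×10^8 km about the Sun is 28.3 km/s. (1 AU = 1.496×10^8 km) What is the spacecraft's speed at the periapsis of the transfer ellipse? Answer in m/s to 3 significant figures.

From the circular-orbit relation v² = μ/r at r = 1.66×10^8 km: μ = v²r = (28.3)² × 1.66×10^8 = 1.32948×10^11 km³/s².
In km: r₁ = 1.11 × 1.496×10^8 = 1.66056×10^8 km; r₂ = 6.15 × 1.496×10^8 = 9.2004×10^8 km.
Transfer-ellipse semi-major axis a_t = (r₁ + r₂)/2 = (1.66056×10^8 + 9.2004×10^8)/2 = 5.43048×10^8 km.
The periapsis of the transfer ellipse is at r = 1.66056×10^8 km.
Vis-viva: v = √[μ(2/r − 1/a_t)] = √[1.32948×10^11 × (2/1.66056×10^8 − 1/5.43048×10^8)] = 36.83 km/s.

v = 36800 m/s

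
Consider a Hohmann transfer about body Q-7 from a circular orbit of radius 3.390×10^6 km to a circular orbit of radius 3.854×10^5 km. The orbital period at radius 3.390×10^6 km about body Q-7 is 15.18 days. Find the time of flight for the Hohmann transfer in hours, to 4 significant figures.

t = 75.69 hours

From Kepler's third law T² = 4π²r³/μ at r = 3.390×10^6 km, T = 15.18 days = 15.18 × 86400 s = 1.311552×10^6 s: μ = 4π²r³/T² = 8.94104×10^8 km³/s².
Transfer-ellipse semi-major axis a_t = (r₁ + r₂)/2 = (3.390×10^6 + 3.854×10^5)/2 = 1.8877×10^6 km.
Transfer time t = π√(a_t³/μ) = π√((1.8877×10^6)³ / 8.94104×10^8) = 2.725×10^5 s.
Converting: 2.725×10^5 s ÷ 3600 s/hour = 75.69 hours.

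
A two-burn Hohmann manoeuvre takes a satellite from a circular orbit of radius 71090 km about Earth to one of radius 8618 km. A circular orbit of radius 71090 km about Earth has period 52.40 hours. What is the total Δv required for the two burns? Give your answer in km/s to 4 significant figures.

From Kepler's third law T² = 4π²r³/μ at r = 71090 km, T = 52.40 hours = 52.40 × 3600 s = 1.8864×10^5 s: μ = 4π²r³/T² = 3.98582×10^5 km³/s².
Transfer-ellipse semi-major axis a_t = (r₁ + r₂)/2 = (71090 + 8618)/2 = 39854 km.
At r₁ the circular-orbit speed is v₁ = √(μ/r₁) = 2.368 km/s.
On the transfer ellipse at r₁, vis-viva gives v_a = √[μ(2/r₁ − 1/a_t)] = 1.101 km/s.
First burn Δv₁ = |v_a − v₁| = 1.267 km/s.
At r₂, v₂ = √(μ/r₂) = 6.801 km/s.
Transfer-orbit speed at r₂: v_p = √[μ(2/r₂ − 1/a_t)] = 9.083 km/s.
Second burn Δv₂ = |v₂ − v_p| = 2.282 km/s.
Total Δv = Δv₁ + Δv₂ = 3.549 km/s.

Δv = 3.549 km/s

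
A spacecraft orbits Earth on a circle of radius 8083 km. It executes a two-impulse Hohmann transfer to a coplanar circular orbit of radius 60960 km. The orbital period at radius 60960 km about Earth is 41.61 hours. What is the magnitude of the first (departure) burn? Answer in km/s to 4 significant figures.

Δv₁ = 2.309 km/s

From Kepler's third law T² = 4π²r³/μ at r = 60960 km, T = 41.61 hours = 41.61 × 3600 s = 1.49796×10^5 s: μ = 4π²r³/T² = 3.98560×10^5 km³/s².
Transfer-ellipse semi-major axis a_t = (r₁ + r₂)/2 = (8083 + 60960)/2 = 34521.5 km.
On the circular orbit at r = 8083 km, v_c = √(μ/r) = 7.022 km/s.
Transfer-orbit speed at the same r (vis-viva, a = a_t): v_t = √[μ(2/r − 1/a_t)] = 9.331 km/s.
Δv₁ = |v_t − v_c| = |9.331 − 7.022| = 2.309 km/s.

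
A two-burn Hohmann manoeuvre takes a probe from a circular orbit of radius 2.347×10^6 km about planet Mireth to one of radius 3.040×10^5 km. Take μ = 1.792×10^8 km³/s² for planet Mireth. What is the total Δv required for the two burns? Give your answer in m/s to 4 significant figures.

Transfer-ellipse semi-major axis a_t = (r₁ + r₂)/2 = (2.347×10^6 + 3.040×10^5)/2 = 1.3255×10^6 km.
At r₁ the circular-orbit speed is v₁ = √(μ/r₁) = 8.738 km/s.
On the transfer ellipse at r₁, vis-viva gives v_a = √[μ(2/r₁ − 1/a_t)] = 4.185 km/s.
First burn Δv₁ = |v_a − v₁| = 4.553 km/s.
At r₂, v₂ = √(μ/r₂) = 24.279 km/s.
Transfer-orbit speed at r₂: v_p = √[μ(2/r₂ − 1/a_t)] = 32.307 km/s.
Second burn Δv₂ = |v₂ − v_p| = 8.028 km/s.
Total Δv = Δv₁ + Δv₂ = 12.58 km/s.

Δv = 12580 m/s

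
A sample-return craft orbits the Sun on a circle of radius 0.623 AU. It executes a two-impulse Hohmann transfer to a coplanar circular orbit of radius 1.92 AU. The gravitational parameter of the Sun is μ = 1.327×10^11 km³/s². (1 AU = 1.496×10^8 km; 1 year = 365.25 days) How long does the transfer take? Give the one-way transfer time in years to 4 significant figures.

t = 0.7169 years

In km: r₁ = 0.623 × 1.496×10^8 = 9.32008×10^7 km; r₂ = 1.92 × 1.496×10^8 = 2.87232×10^8 km.
Semi-major axis of the transfer orbit: a_t = (9.32008×10^7 + 2.87232×10^8)/2 = 1.902164×10^8 km.
By Kepler's third law the transfer-orbit period is T = 2π√(a_t³/μ), so t = T/2 = 2.2625×10^7 s.
Converting: 2.2625×10^7 s ÷ 3.15576×10^7 s/year (365.25 × 86400) = 0.7169 years.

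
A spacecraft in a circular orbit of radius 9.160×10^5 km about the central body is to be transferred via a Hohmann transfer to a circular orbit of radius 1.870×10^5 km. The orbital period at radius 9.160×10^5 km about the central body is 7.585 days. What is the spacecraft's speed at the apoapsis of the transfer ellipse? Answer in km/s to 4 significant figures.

v = 5.114 km/s

From Kepler's third law T² = 4π²r³/μ at r = 9.160×10^5 km, T = 7.585 days = 7.585 × 86400 s = 6.55344×10^5 s: μ = 4π²r³/T² = 7.06492×10^7 km³/s².
Transfer-ellipse semi-major axis a_t = (r₁ + r₂)/2 = (9.160×10^5 + 1.870×10^5)/2 = 5.515×10^5 km.
At apoapsis, r = 9.160×10^5 km.
Applying v² = μ(2/r − 1/a_t): v = 5.114 km/s.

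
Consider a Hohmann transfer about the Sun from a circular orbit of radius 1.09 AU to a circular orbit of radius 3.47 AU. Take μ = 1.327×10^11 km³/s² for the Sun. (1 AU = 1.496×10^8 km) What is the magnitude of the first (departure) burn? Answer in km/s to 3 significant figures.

In km: r₁ = 1.09 × 1.496×10^8 = 1.63064×10^8 km; r₂ = 3.47 × 1.496×10^8 = 5.19112×10^8 km.
The Hohmann ellipse has a_t = (r₁ + r₂)/2 = 3.41088×10^8 km.
Circular speed at r = 1.63064×10^8 km: v_c = √(μ/r) = 28.527 km/s.
Vis-viva on the transfer ellipse at r = 1.63064×10^8 km gives v_t = √[μ(2/r − 1/a_t)] = 35.193 km/s.
Δv₁ = |v_t − v_c| = |35.193 − 28.527| = 6.666 km/s.

Δv₁ = 6.67 km/s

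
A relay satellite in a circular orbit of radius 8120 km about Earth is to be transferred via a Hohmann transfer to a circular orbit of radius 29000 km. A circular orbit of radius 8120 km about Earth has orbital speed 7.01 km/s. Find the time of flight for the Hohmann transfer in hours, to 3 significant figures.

From the circular-orbit relation v² = μ/r at r = 8120 km: μ = v²r = (7.01)² × 8120 = 3.99018×10^5 km³/s².
The Hohmann ellipse has a_t = (r₁ + r₂)/2 = 18560 km.
Half the transfer-orbit period gives t = π√(a_t³/μ) = 12580 s.
Converting: 12580 s ÷ 3600 s/hour = 3.49 hours.

t = 3.49 hours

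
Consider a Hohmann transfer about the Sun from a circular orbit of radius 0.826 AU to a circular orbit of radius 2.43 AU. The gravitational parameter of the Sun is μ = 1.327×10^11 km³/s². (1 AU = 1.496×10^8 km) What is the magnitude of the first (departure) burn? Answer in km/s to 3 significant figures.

Δv₁ = 7.27 km/s

In km: r₁ = 0.826 × 1.496×10^8 = 1.235696×10^8 km; r₂ = 2.43 × 1.496×10^8 = 3.63528×10^8 km.
The Hohmann ellipse has a_t = (r₁ + r₂)/2 = 2.435488×10^8 km.
Circular speed at r = 1.235696×10^8 km: v_c = √(μ/r) = 32.770 km/s.
Transfer-orbit speed at the same r (vis-viva, a = a_t): v_t = √[μ(2/r − 1/a_t)] = 40.036 km/s.
Δv₁ = |v_t − v_c| = |40.036 − 32.770| = 7.266 km/s.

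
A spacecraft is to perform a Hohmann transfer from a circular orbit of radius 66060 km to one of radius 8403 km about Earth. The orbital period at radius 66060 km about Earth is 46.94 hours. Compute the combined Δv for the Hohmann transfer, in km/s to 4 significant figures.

Δv = 3.576 km/s

From Kepler's third law T² = 4π²r³/μ at r = 66060 km, T = 46.94 hours = 46.94 × 3600 s = 1.68984×10^5 s: μ = 4π²r³/T² = 3.98551×10^5 km³/s².
Semi-major axis of the transfer orbit: a_t = (66060 + 8403)/2 = 37231.5 km.
Circular speed at r₁: v₁ = √(μ/r₁) = √(3.98551×10^5/66060) = 2.456 km/s.
Transfer-orbit speed at r₁ (vis-viva): v_a = √[μ(2/r₁ − 1/a_t)] = 1.167 km/s.
First burn Δv₁ = |v_a − v₁| = 1.289 km/s.
Circular speed at r₂: v₂ = √(μ/r₂) = 6.887 km/s.
Transfer-orbit speed at r₂: v_p = √[μ(2/r₂ − 1/a_t)] = 9.174 km/s.
Second burn Δv₂ = |v₂ − v_p| = 2.287 km/s.
Δv = Δv₁ + Δv₂ = 1.289 + 2.287 = 3.576 km/s.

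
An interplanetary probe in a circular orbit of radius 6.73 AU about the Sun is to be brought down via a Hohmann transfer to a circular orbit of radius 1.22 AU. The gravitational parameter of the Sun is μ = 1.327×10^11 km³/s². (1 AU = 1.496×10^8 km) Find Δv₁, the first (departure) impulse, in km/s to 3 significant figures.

Δv₁ = 5.12 km/s

In km: r₁ = 6.73 × 1.496×10^8 = 1.006808×10^9 km; r₂ = 1.22 × 1.496×10^8 = 1.82512×10^8 km.
Transfer-ellipse semi-major axis a_t = (r₁ + r₂)/2 = (1.006808×10^9 + 1.82512×10^8)/2 = 5.9466×10^8 km.
Circular speed at r = 1.006808×10^9 km: v_c = √(μ/r) = 11.48 km/s.
Vis-viva on the transfer ellipse at r = 1.006808×10^9 km gives v_t = √[μ(2/r − 1/a_t)] = 6.360 km/s.
Δv₁ = |v_t − v_c| = |6.360 − 11.48| = 5.120 km/s.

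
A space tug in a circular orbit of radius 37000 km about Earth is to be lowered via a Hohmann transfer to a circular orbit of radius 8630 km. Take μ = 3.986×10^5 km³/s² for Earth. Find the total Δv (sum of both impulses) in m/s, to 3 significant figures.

Transfer-ellipse semi-major axis a_t = (r₁ + r₂)/2 = (37000 + 8630)/2 = 22815 km.
At r₁ the circular-orbit speed is v₁ = √(μ/r₁) = 3.28222 km/s.
Transfer-orbit speed at r₁ (vis-viva equation): v_a = √[μ(2/r₁ − 1/a_t)] = 2.01866 km/s.
First burn Δv₁ = |v_a − v₁| = 1.2636 km/s.
At r₂, v₂ = √(μ/r₂) = 6.79615 km/s.
Transfer-orbit speed at r₂: v_p = √[μ(2/r₂ − 1/a_t)] = 8.65474 km/s.
Second burn Δv₂ = |v₂ − v_p| = 1.8586 km/s.
Δv = Δv₁ + Δv₂ = 1.2636 + 1.8586 = 3.122 km/s.

Δv = 3120 m/s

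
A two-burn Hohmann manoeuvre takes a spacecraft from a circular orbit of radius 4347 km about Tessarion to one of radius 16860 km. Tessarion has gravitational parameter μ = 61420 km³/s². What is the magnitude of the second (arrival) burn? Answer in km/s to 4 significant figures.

Transfer-ellipse semi-major axis a_t = (r₁ + r₂)/2 = (4347 + 16860)/2 = 10603.5 km.
Circular speed at r = 16860 km: v_c = √(μ/r) = 1.90865 km/s.
Vis-viva on the transfer ellipse at r = 16860 km gives v_t = √[μ(2/r − 1/a_t)] = 1.22207 km/s.
Δv₂ = |v_t − v_c| = |1.22207 − 1.90865| = 0.6866 km/s.

Δv₂ = 0.6866 km/s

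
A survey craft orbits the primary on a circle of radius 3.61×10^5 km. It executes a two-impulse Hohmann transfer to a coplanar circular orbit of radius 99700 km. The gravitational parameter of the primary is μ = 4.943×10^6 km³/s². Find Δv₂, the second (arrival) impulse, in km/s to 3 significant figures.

Δv₂ = 1.77 km/s

The Hohmann ellipse has a_t = (r₁ + r₂)/2 = 2.3035×10^5 km.
Circular speed at r = 99700 km: v_c = √(μ/r) = 7.04122 km/s.
Vis-viva on the transfer ellipse at r = 99700 km gives v_t = √[μ(2/r − 1/a_t)] = 8.81469 km/s.
Δv₂ = |v_t − v_c| = |8.81469 − 7.04122| = 1.773 km/s.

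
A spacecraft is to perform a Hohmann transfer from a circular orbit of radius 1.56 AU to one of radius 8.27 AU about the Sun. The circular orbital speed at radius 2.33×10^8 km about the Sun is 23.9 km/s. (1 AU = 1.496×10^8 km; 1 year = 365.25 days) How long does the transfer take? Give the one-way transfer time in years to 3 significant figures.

t = 5.44 years

From the circular-orbit relation v² = μ/r at r = 2.33×10^8 km: μ = v²r = (23.9)² × 2.33×10^8 = 1.33092×10^11 km³/s².
In km: r₁ = 1.56 × 1.496×10^8 = 2.33376×10^8 km; r₂ = 8.27 × 1.496×10^8 = 1.237192×10^9 km.
Semi-major axis of the transfer orbit: a_t = (2.33376×10^8 + 1.237192×10^9)/2 = 7.35284×10^8 km.
By Kepler's third law the transfer-orbit period is T = 2π√(a_t³/μ), so t = T/2 = 1.717×10^8 s.
Converting: 1.717×10^8 s ÷ 3.15576×10^7 s/year (365.25 × 86400) = 5.44 years.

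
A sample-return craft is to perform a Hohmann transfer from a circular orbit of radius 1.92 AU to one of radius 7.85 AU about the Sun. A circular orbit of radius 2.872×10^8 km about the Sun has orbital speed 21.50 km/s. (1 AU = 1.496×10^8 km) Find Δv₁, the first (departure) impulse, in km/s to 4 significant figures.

Δv₁ = 5.754 km/s

From the circular-orbit relation v² = μ/r at r = 2.872×10^8 km: μ = v²r = (21.50)² × 2.872×10^8 = 1.32758×10^11 km³/s².
In km: r₁ = 1.92 × 1.496×10^8 = 2.87232×10^8 km; r₂ = 7.85 × 1.496×10^8 = 1.17436×10^9 km.
Semi-major axis of the transfer orbit: a_t = (2.87232×10^8 + 1.17436×10^9)/2 = 7.30796×10^8 km.
Circular speed at r = 2.87232×10^8 km: v_c = √(μ/r) = 21.499 km/s.
Vis-viva on the transfer ellipse at r = 2.87232×10^8 km gives v_t = √[μ(2/r − 1/a_t)] = 27.253 km/s.
Δv₁ = |v_t − v_c| = |27.253 − 21.499| = 5.754 km/s.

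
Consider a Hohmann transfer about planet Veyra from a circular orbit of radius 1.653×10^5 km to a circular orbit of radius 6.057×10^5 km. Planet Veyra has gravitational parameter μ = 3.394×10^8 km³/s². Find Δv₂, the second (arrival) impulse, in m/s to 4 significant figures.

Δv₂ = 8171 m/s

Semi-major axis of the transfer orbit: a_t = (1.653×10^5 + 6.057×10^5)/2 = 3.855×10^5 km.
Circular speed at r = 6.057×10^5 km: v_c = √(μ/r) = 23.672 km/s.
Transfer-orbit speed at the same r (vis-viva, a = a_t): v_t = √[μ(2/r − 1/a_t)] = 15.501 km/s.
Δv₂ = |v_t − v_c| = |15.501 − 23.672| = 8.171 km/s.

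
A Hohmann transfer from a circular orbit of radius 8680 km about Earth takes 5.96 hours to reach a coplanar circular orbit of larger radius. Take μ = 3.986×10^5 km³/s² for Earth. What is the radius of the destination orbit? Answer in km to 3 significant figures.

r₂ = 44300 km

Transfer time t = 5.96 hours = 21456 s, and t = π√(a_t³/μ).
So a_t = (μ t²/π²)^(1/3) = (3.986×10^5 × (21456)² / π²)^(1/3) = 26492 km.
Since a_t = (r₁ + r₂)/2, r₂ = 2a_t − r₁ = 2×26492 − 8680 = 44304 km.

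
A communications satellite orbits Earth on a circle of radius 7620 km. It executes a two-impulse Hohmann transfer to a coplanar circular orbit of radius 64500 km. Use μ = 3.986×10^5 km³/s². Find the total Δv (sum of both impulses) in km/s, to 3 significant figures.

The Hohmann ellipse has a_t = (r₁ + r₂)/2 = 36060 km.
At r₁ the circular-orbit speed is v₁ = √(μ/r₁) = 7.2325 km/s.
On the transfer ellipse at r₁, vis-viva equation gives v_p = √[μ(2/r₁ − 1/a_t)] = 9.6729 km/s.
First burn Δv₁ = |v_p − v₁| = 2.4404 km/s.
Circular speed at r₂: v₂ = √(μ/r₂) = 2.48593 km/s.
Transfer-orbit speed at r₂: v_a = √[μ(2/r₂ − 1/a_t)] = 1.14276 km/s.
Second burn Δv₂ = |v₂ − v_a| = 1.3432 km/s.
Δv = Δv₁ + Δv₂ = 2.4404 + 1.3432 = 3.784 km/s.

Δv = 3.78 km/s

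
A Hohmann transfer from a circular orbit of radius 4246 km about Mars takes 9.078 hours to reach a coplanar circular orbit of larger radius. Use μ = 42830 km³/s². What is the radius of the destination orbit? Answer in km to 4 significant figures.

Transfer time t = 9.078 hours = 32680.8 s, and t = π√(a_t³/μ).
So a_t = (μ t²/π²)^(1/3) = (42830 × (32680.8)² / π²)^(1/3) = 16673 km.
Since a_t = (r₁ + r₂)/2, r₂ = 2a_t − r₁ = 2×16673 − 4246 = 29100 km.

r₂ = 29100 km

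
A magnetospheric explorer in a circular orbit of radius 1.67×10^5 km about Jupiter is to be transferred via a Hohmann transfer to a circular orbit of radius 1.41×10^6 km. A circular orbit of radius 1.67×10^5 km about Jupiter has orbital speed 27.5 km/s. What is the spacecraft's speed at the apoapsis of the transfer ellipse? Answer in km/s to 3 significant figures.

From the circular-orbit relation v² = μ/r at r = 1.67×10^5 km: μ = v²r = (27.5)² × 1.67×10^5 = 1.26294×10^8 km³/s².
The Hohmann ellipse has a_t = (r₁ + r₂)/2 = 7.885×10^5 km.
The apoapsis of the transfer ellipse is at r = 1.410×10^6 km.
From the vis-viva equation, v = √[μ(2/r − 1/a_t)] = 4.356 km/s.

v = 4.36 km/s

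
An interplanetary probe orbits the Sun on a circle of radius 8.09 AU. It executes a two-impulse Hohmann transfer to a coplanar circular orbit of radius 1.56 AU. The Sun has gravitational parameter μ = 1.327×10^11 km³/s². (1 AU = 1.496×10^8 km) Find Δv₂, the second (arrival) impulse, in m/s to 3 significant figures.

Δv₂ = 7030 m/s

In km: r₁ = 8.09 × 1.496×10^8 = 1.210264×10^9 km; r₂ = 1.56 × 1.496×10^8 = 2.33376×10^8 km.
Transfer-ellipse semi-major axis a_t = (r₁ + r₂)/2 = (1.210264×10^9 + 2.33376×10^8)/2 = 7.2182×10^8 km.
Circular speed at r = 2.33376×10^8 km: v_c = √(μ/r) = 23.846 km/s.
Transfer-orbit speed at the same r (vis-viva, a = a_t): v_t = √[μ(2/r − 1/a_t)] = 30.877 km/s.
Δv₂ = |v_t − v_c| = |30.877 − 23.846| = 7.031 km/s.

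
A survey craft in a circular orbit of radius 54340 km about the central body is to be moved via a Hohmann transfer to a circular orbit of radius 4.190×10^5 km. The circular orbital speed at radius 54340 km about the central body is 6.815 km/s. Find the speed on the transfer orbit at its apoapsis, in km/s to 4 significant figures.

v = 1.176 km/s

From the circular-orbit relation v² = μ/r at r = 54340 km: μ = v²r = (6.815)² × 54340 = 2.52378×10^6 km³/s².
The Hohmann ellipse has a_t = (r₁ + r₂)/2 = 2.3667×10^5 km.
The apoapsis of the transfer ellipse is at r = 4.190×10^5 km.
Applying v² = μ(2/r − 1/a_t): v = 1.176 km/s.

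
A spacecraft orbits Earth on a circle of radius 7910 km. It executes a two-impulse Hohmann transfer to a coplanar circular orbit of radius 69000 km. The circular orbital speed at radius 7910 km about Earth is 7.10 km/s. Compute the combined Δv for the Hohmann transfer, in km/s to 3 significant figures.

Δv = 3.72 km/s

From the circular-orbit relation v² = μ/r at r = 7910 km: μ = v²r = (7.10)² × 7910 = 3.98743×10^5 km³/s².
The Hohmann ellipse has a_t = (r₁ + r₂)/2 = 38455 km.
Circular speed at r₁: v₁ = √(μ/r₁) = √(3.98743×10^5/7910) = 7.1000 km/s.
On the transfer ellipse at r₁, vis-viva gives v_p = √[μ(2/r₁ − 1/a_t)] = 9.5106 km/s.
First burn Δv₁ = |v_p − v₁| = 2.4106 km/s.
At r₂, v₂ = √(μ/r₂) = 2.40393 km/s.
Transfer-orbit speed at r₂: v_a = √[μ(2/r₂ − 1/a_t)] = 1.09027 km/s.
Second burn Δv₂ = |v₂ − v_a| = 1.3137 km/s.
Total Δv = Δv₁ + Δv₂ = 3.724 km/s.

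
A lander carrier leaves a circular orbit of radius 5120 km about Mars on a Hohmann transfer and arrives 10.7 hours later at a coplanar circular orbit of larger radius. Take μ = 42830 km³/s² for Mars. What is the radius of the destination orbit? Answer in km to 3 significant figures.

Transfer time t = 10.7 hours = 38520 s, and t = π√(a_t³/μ).
So a_t = (μ t²/π²)^(1/3) = (42830 × (38520)² / π²)^(1/3) = 18604 km.
Since a_t = (r₁ + r₂)/2, r₂ = 2a_t − r₁ = 2×18604 − 5120 = 32088 km.

r₂ = 32100 km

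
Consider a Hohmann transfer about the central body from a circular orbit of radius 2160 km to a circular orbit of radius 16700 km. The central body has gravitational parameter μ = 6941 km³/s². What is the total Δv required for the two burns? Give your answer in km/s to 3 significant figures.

Transfer-ellipse semi-major axis a_t = (r₁ + r₂)/2 = (2160 + 16700)/2 = 9430 km.
Circular speed at r₁: v₁ = √(μ/r₁) = √(6941/2160) = 1.79260 km/s.
Transfer-orbit speed at r₁ (vis-viva): v_p = √[μ(2/r₁ − 1/a_t)] = 2.38554 km/s.
First burn Δv₁ = |v_p − v₁| = 0.59294 km/s.
Circular speed at r₂: v₂ = √(μ/r₂) = 0.64469 km/s.
Transfer-orbit speed at r₂: v_a = √[μ(2/r₂ − 1/a_t)] = 0.30855 km/s.
Second burn Δv₂ = |v₂ − v_a| = 0.33614 km/s.
Total Δv = Δv₁ + Δv₂ = 0.9291 km/s.

Δv = 0.929 km/s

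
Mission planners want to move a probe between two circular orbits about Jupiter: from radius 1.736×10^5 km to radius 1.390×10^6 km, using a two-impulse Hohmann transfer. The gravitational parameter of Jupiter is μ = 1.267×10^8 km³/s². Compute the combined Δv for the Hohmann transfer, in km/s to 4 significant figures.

Δv = 14.06 km/s

Semi-major axis of the transfer orbit: a_t = (1.736×10^5 + 1.390×10^6)/2 = 7.818×10^5 km.
Circular speed at r₁: v₁ = √(μ/r₁) = √(1.267×10^8/1.736×10^5) = 27.0155 km/s.
Transfer-orbit speed at r₁ (vis-viva equation): v_p = √[μ(2/r₁ − 1/a_t)] = 36.0224 km/s.
First burn Δv₁ = |v_p − v₁| = 9.0069 km/s.
At r₂, v₂ = √(μ/r₂) = 9.5473 km/s.
Transfer-orbit speed at r₂: v_a = √[μ(2/r₂ − 1/a_t)] = 4.4989 km/s.
Second burn Δv₂ = |v₂ − v_a| = 5.0484 km/s.
Total Δv = Δv₁ + Δv₂ = 14.06 km/s.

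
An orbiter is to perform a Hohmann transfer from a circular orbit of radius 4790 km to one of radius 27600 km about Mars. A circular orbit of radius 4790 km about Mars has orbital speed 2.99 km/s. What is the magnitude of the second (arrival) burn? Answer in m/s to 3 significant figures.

Δv₂ = 568 m/s

From the circular-orbit relation v² = μ/r at r = 4790 km: μ = v²r = (2.99)² × 4790 = 42823.1 km³/s².
Transfer-ellipse semi-major axis a_t = (r₁ + r₂)/2 = (4790 + 27600)/2 = 16195 km.
Circular speed at r = 27600 km: v_c = √(μ/r) = 1.2456 km/s.
Vis-viva on the transfer ellipse at r = 27600 km gives v_t = √[μ(2/r − 1/a_t)] = 0.67743 km/s.
Δv₂ = |v_t − v_c| = |0.67743 − 1.2456| = 0.5682 km/s.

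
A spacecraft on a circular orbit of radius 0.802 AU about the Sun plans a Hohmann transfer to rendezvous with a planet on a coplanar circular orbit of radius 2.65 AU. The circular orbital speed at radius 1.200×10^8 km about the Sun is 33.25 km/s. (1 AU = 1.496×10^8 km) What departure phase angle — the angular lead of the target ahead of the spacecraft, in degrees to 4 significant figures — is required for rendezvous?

From the circular-orbit relation v² = μ/r at r = 1.200×10^8 km: μ = v²r = (33.25)² × 1.200×10^8 = 1.32668×10^11 km³/s².
In km: r₁ = 0.802 × 1.496×10^8 = 1.199792×10^8 km; r₂ = 2.65 × 1.496×10^8 = 3.9644×10^8 km.
The Hohmann ellipse has a_t = (r₁ + r₂)/2 = 2.582096×10^8 km.
Transfer time t = π√(a_t³/μ) = 3.579×10^7 s.
Target angular speed ω₂ = √(μ/r₂³) = 4.614×10^-8 rad/s.
Angle swept by the target during transfer: ω₂·t = 1.6514 rad = 94.62°.
The spacecraft traverses 180° on the transfer ellipse, so the target must lead by 180° − 94.62° = 85.38°.

φ = 85.38°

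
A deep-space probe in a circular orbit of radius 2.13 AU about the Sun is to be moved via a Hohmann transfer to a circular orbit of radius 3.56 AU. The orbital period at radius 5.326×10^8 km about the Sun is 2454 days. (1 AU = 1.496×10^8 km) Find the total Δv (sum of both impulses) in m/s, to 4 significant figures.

Δv = 4547 m/s

From Kepler's third law T² = 4π²r³/μ at r = 5.326×10^8 km, T = 2454 days = 2454 × 86400 s = 2.120256×10^8 s: μ = 4π²r³/T² = 1.32674×10^11 km³/s².
In km: r₁ = 2.13 × 1.496×10^8 = 3.18648×10^8 km; r₂ = 3.56 × 1.496×10^8 = 5.32576×10^8 km.
Semi-major axis of the transfer orbit: a_t = (3.18648×10^8 + 5.32576×10^8)/2 = 4.25612×10^8 km.
Circular speed at r₁: v₁ = √(μ/r₁) = √(1.32674×10^11/3.18648×10^8) = 20.4051 km/s.
Transfer-orbit speed at r₁ (vis-viva equation): v_p = √[μ(2/r₁ − 1/a_t)] = 22.8256 km/s.
First burn Δv₁ = |v_p − v₁| = 2.4205 km/s.
Circular speed at r₂: v₂ = √(μ/r₂) = 15.7835 km/s.
Transfer-orbit speed at r₂: v_a = √[μ(2/r₂ − 1/a_t)] = 13.6569 km/s.
Second burn Δv₂ = |v₂ − v_a| = 2.1266 km/s.
Total Δv = Δv₁ + Δv₂ = 4.547 km/s.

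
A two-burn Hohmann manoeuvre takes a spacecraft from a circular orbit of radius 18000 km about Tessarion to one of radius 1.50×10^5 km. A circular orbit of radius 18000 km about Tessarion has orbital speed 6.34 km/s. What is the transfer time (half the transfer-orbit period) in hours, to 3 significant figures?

t = 25.0 hours

From the circular-orbit relation v² = μ/r at r = 18000 km: μ = v²r = (6.34)² × 18000 = 7.23521×10^5 km³/s².
Transfer-ellipse semi-major axis a_t = (r₁ + r₂)/2 = (18000 + 1.500×10^5)/2 = 84000 km.
Transfer time t = π√(a_t³/μ) = π√((84000)³ / 7.23521×10^5) = 89920 s.
Converting: 89920 s ÷ 3600 s/hour = 25.0 hours.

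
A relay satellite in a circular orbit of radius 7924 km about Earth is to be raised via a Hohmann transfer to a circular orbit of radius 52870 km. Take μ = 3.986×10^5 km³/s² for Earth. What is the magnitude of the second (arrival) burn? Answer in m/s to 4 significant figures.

Transfer-ellipse semi-major axis a_t = (r₁ + r₂)/2 = (7924 + 52870)/2 = 30397 km.
On the circular orbit at r = 52870 km, v_c = √(μ/r) = 2.746 km/s.
Transfer-orbit speed at the same r (vis-viva, a = a_t): v_t = √[μ(2/r − 1/a_t)] = 1.402 km/s.
Δv₂ = |v_t − v_c| = |1.402 − 2.746| = 1.344 km/s.

Δv₂ = 1344 m/s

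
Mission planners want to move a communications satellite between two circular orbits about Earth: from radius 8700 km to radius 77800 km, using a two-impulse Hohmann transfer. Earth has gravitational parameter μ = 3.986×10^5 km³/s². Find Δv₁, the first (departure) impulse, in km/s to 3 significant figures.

Δv₁ = 2.31 km/s

The Hohmann ellipse has a_t = (r₁ + r₂)/2 = 43250 km.
Circular speed at r = 8700 km: v_c = √(μ/r) = 6.76876 km/s.
Transfer-orbit speed at the same r (vis-viva, a = a_t): v_t = √[μ(2/r − 1/a_t)] = 9.07833 km/s.
Δv₁ = |v_t − v_c| = |9.07833 − 6.76876| = 2.310 km/s.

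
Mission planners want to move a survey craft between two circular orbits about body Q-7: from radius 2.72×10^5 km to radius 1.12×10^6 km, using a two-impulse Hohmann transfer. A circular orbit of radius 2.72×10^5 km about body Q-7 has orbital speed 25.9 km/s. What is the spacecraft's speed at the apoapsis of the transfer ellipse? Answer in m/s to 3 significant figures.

From the circular-orbit relation v² = μ/r at r = 2.72×10^5 km: μ = v²r = (25.9)² × 2.72×10^5 = 1.82460×10^8 km³/s².
The Hohmann ellipse has a_t = (r₁ + r₂)/2 = 6.960×10^5 km.
At apoapsis, r = 1.120×10^6 km.
Applying v² = μ(2/r − 1/a_t): v = 7.979 km/s.

v = 7980 m/s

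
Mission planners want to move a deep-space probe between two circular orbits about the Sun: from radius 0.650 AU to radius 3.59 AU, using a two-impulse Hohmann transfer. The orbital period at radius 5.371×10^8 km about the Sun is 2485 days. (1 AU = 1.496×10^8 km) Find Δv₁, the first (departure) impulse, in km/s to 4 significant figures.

Δv₁ = 11.13 km/s

From Kepler's third law T² = 4π²r³/μ at r = 5.371×10^8 km, T = 2485 days = 2485 × 86400 s = 2.14704×10^8 s: μ = 4π²r³/T² = 1.32692×10^11 km³/s².
In km: r₁ = 0.650 × 1.496×10^8 = 9.724×10^7 km; r₂ = 3.59 × 1.496×10^8 = 5.37064×10^8 km.
Semi-major axis of the transfer orbit: a_t = (9.724×10^7 + 5.37064×10^8)/2 = 3.17152×10^8 km.
On the circular orbit at r = 9.724×10^7 km, v_c = √(μ/r) = 36.94 km/s.
Vis-viva on the transfer ellipse at r = 9.724×10^7 km gives v_t = √[μ(2/r − 1/a_t)] = 48.07 km/s.
Δv₁ = |v_t − v_c| = |48.07 − 36.94| = 11.13 km/s.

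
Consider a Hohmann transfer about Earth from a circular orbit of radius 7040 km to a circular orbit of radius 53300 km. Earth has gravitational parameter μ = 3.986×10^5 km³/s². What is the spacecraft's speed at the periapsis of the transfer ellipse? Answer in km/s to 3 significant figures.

Transfer-ellipse semi-major axis a_t = (r₁ + r₂)/2 = (7040 + 53300)/2 = 30170 km.
At periapsis, r = 7040 km.
Applying v² = μ(2/r − 1/a_t): v = 10.00 km/s.

v = 10.0 km/s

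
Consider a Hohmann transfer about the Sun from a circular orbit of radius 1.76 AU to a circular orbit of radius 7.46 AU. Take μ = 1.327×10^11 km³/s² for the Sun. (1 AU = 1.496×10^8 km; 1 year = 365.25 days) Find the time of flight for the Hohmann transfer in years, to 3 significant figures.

In km: r₁ = 1.76 × 1.496×10^8 = 2.63296×10^8 km; r₂ = 7.46 × 1.496×10^8 = 1.116016×10^9 km.
The Hohmann ellipse has a_t = (r₁ + r₂)/2 = 6.89656×10^8 km.
By Kepler's third law the transfer-orbit period is T = 2π√(a_t³/μ), so t = T/2 = 1.562×10^8 s.
Converting: 1.562×10^8 s ÷ 3.15576×10^7 s/year (365.25 × 86400) = 4.95 years.

t = 4.95 years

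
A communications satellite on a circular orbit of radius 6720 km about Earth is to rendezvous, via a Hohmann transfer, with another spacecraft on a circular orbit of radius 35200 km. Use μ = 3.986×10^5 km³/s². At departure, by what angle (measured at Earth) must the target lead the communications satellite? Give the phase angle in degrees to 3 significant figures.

The Hohmann ellipse has a_t = (r₁ + r₂)/2 = 20960 km.
Transfer time t = π√(a_t³/μ) = 15100 s.
Target angular speed ω₂ = √(μ/r₂³) = 9.5599×10^-5 rad/s.
Angle swept by the target during transfer: ω₂·t = 1.4435 rad = 82.71°.
The communications satellite traverses 180° on the transfer ellipse, so the target must lead by 180° − 82.71° = 97.3°.

φ = 97.3°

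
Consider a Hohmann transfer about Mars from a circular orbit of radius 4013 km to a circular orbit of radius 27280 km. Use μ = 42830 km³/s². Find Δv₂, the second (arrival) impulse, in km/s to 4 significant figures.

Semi-major axis of the transfer orbit: a_t = (4013 + 27280)/2 = 15646.5 km.
On the circular orbit at r = 27280 km, v_c = √(μ/r) = 1.253 km/s.
Vis-viva on the transfer ellipse at r = 27280 km gives v_t = √[μ(2/r − 1/a_t)] = 0.6346 km/s.
Δv₂ = |v_t − v_c| = |0.6346 − 1.253| = 0.6184 km/s.

Δv₂ = 0.6184 km/s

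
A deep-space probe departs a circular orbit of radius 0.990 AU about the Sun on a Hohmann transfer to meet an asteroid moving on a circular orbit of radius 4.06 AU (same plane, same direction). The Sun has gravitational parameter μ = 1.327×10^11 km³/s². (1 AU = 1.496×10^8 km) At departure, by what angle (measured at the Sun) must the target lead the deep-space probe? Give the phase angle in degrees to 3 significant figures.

φ = 91.7°

In km: r₁ = 0.990 × 1.496×10^8 = 1.48104×10^8 km; r₂ = 4.06 × 1.496×10^8 = 6.07376×10^8 km.
The Hohmann ellipse has a_t = (r₁ + r₂)/2 = 3.7774×10^8 km.
Transfer time t = π√(a_t³/μ) = 6.3315×10^7 s.
Target angular speed ω₂ = √(μ/r₂³) = 2.4336×10^-8 rad/s.
Angle swept by the target during transfer: ω₂·t = 1.5408 rad = 88.28°.
Arrival is 180° from departure on the ellipse, so φ = 180° − 88.28° = 91.7°.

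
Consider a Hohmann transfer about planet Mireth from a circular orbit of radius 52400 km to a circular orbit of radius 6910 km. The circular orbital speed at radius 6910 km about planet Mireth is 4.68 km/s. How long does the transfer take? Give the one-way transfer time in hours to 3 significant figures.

From the circular-orbit relation v² = μ/r at r = 6910 km: μ = v²r = (4.68)² × 6910 = 1.51346×10^5 km³/s².
Semi-major axis of the transfer orbit: a_t = (52400 + 6910)/2 = 29655 km.
By Kepler's third law the transfer-orbit period is T = 2π√(a_t³/μ), so t = T/2 = 41240 s.
Converting: 41240 s ÷ 3600 s/hour = 11.5 hours.

t = 11.5 hours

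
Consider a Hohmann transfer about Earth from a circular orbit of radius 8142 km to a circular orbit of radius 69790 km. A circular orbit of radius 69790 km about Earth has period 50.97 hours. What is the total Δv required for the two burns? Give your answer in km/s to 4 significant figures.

Δv = 3.664 km/s

From Kepler's third law T² = 4π²r³/μ at r = 69790 km, T = 50.97 hours = 50.97 × 3600 s = 1.83492×10^5 s: μ = 4π²r³/T² = 3.98570×10^5 km³/s².
Semi-major axis of the transfer orbit: a_t = (8142 + 69790)/2 = 38966 km.
At r₁ the circular-orbit speed is v₁ = √(μ/r₁) = 6.997 km/s.
Transfer-orbit speed at r₁ (vis-viva equation): v_p = √[μ(2/r₁ − 1/a_t)] = 9.364 km/s.
First burn Δv₁ = |v_p − v₁| = 2.367 km/s.
Circular speed at r₂: v₂ = √(μ/r₂) = 2.3898 km/s.
Transfer-orbit speed at r₂: v_a = √[μ(2/r₂ − 1/a_t)] = 1.0924 km/s.
Second burn Δv₂ = |v₂ − v_a| = 1.297 km/s.
Δv = Δv₁ + Δv₂ = 2.367 + 1.297 = 3.664 km/s.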